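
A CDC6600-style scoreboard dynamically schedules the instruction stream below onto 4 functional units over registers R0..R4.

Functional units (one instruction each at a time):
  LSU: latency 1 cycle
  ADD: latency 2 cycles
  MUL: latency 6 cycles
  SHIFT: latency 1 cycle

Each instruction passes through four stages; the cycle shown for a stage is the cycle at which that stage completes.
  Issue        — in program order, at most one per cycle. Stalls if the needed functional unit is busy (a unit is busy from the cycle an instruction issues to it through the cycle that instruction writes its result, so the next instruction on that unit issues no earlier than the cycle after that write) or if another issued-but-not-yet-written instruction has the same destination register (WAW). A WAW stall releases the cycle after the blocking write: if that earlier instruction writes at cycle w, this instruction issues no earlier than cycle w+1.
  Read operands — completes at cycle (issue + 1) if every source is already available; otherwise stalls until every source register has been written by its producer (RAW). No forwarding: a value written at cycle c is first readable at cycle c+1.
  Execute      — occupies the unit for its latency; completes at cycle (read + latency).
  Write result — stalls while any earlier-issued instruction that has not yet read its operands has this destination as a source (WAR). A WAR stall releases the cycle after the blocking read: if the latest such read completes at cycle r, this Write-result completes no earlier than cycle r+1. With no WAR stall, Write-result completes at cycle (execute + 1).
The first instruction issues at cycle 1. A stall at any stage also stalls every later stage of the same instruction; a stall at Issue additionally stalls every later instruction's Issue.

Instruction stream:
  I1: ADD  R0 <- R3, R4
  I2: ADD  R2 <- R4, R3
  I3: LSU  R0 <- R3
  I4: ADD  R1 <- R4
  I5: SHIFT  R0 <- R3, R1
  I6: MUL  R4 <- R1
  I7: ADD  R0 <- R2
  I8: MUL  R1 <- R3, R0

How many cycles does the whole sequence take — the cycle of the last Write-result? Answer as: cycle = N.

[1] I1→ADD
[2] I1 RO
[4] I1 EX
[5] I1 WR R0
[6] I2→ADD
[7] I2 RO, I3→LSU
[8] I3 RO
[9] I2 EX, I3 EX
[10] I2 WR R2, I3 WR R0
[11] I4→ADD
[12] I4 RO, I5→SHIFT
[13] I6→MUL
[14] I4 EX
[15] I4 WR R1
[16] I5 RO, I6 RO
[17] I5 EX
[18] I5 WR R0
[19] I7→ADD
[20] I7 RO
[22] I6 EX, I7 EX
[23] I6 WR R4, I7 WR R0
[24] I8→MUL
[25] I8 RO
[31] I8 EX
[32] I8 WR R1

cycle = 32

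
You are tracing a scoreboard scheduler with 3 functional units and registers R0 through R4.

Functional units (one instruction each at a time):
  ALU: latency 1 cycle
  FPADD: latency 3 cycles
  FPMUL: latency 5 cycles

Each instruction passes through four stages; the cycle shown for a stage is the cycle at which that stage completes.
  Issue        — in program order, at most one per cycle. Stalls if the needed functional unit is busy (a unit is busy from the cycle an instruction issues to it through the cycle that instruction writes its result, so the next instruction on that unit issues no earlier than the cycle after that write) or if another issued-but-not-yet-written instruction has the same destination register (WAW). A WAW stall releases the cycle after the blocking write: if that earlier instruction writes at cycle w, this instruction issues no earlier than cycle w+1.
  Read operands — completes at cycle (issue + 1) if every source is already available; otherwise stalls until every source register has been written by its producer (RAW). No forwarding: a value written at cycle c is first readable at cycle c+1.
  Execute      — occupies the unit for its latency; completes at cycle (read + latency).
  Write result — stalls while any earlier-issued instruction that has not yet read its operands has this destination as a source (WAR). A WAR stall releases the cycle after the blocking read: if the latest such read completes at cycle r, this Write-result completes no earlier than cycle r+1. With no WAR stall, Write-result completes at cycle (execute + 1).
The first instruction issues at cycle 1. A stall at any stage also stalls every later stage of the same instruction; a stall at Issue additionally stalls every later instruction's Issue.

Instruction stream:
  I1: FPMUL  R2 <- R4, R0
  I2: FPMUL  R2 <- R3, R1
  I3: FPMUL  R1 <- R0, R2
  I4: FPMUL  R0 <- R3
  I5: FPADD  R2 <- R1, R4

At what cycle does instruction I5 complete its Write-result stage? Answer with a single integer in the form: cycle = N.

cycle = 31

  I1 | 1 | 2 | 7 | 8
  I2 | 9 | 10 | 15 | 16   struct: FPMUL busy until I1 writes@8
  I3 | 17 | 18 | 23 | 24   struct: FPMUL busy until I2 writes@16
  I4 | 25 | 26 | 31 | 32   struct: FPMUL busy until I3 writes@24
  I5 | 26 | 27 | 30 | 31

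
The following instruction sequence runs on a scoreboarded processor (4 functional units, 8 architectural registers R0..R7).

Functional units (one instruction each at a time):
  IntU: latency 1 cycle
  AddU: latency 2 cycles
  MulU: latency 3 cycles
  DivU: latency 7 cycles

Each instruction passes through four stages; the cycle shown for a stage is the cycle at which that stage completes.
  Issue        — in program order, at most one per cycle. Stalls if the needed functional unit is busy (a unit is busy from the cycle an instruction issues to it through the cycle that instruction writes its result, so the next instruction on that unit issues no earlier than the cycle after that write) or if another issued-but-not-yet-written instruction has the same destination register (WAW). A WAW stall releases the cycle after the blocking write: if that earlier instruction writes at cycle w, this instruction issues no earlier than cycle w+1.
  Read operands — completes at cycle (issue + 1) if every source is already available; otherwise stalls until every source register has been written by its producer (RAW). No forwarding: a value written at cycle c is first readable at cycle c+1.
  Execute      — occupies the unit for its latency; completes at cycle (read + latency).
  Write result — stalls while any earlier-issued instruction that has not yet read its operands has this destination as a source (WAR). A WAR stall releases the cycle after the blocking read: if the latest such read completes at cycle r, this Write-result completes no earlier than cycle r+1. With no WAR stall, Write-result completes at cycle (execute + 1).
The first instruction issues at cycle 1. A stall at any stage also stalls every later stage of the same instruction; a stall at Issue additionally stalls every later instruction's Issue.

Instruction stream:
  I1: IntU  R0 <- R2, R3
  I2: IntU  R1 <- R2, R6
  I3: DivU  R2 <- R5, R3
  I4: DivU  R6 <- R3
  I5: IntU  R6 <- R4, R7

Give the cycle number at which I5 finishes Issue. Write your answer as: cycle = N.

I1  is:1  ro:2  ex:3  wr:4
I2  is:5  ro:6  ex:7  wr:8  — struct: IntU busy until I1 writes@4
I3  is:6  ro:7  ex:14  wr:15
I4  is:16  ro:17  ex:24  wr:25  — struct: DivU busy until I3 writes@15
I5  is:26  ro:27  ex:28  wr:29  — WAW R6: wait I4 write@25

cycle = 26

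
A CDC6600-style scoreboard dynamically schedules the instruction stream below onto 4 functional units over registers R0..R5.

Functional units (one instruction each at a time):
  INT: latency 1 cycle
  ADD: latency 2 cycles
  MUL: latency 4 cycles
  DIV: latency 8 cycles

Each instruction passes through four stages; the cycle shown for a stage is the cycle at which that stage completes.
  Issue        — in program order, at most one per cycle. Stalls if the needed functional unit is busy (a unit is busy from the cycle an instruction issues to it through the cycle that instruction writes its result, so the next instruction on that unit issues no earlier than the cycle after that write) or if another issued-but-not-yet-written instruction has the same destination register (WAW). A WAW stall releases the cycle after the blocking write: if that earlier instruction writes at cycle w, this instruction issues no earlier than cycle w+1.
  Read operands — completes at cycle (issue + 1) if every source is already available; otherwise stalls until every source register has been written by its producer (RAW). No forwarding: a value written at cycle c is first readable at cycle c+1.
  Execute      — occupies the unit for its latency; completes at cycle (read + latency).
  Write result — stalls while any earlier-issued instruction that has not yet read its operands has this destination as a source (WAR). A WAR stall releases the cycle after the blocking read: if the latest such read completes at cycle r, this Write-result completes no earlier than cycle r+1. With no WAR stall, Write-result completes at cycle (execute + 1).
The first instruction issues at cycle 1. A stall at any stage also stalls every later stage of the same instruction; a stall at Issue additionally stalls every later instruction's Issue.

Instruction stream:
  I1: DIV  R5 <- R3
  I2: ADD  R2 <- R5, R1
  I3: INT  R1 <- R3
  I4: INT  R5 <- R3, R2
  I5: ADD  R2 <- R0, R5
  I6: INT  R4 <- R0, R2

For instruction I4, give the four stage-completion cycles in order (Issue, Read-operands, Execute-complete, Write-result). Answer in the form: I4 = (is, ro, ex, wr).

I4 = (14, 16, 17, 18)

I1 -> (1, 2, 10, 11)
I2 -> (2, 12, 14, 15)  // RAW R5: wait I1 write@11
I3 -> (3, 4, 5, 13)  // WAR R1: wait I2 read@12
I4 -> (14, 16, 17, 18)  // struct: INT busy until I3 writes@13, RAW R2: wait I2 write@15
I5 -> (16, 19, 21, 22)  // struct: ADD busy until I2 writes@15, RAW R5: wait I4 write@18
I6 -> (19, 23, 24, 25)  // struct: INT busy until I4 writes@18, RAW R2: wait I5 write@22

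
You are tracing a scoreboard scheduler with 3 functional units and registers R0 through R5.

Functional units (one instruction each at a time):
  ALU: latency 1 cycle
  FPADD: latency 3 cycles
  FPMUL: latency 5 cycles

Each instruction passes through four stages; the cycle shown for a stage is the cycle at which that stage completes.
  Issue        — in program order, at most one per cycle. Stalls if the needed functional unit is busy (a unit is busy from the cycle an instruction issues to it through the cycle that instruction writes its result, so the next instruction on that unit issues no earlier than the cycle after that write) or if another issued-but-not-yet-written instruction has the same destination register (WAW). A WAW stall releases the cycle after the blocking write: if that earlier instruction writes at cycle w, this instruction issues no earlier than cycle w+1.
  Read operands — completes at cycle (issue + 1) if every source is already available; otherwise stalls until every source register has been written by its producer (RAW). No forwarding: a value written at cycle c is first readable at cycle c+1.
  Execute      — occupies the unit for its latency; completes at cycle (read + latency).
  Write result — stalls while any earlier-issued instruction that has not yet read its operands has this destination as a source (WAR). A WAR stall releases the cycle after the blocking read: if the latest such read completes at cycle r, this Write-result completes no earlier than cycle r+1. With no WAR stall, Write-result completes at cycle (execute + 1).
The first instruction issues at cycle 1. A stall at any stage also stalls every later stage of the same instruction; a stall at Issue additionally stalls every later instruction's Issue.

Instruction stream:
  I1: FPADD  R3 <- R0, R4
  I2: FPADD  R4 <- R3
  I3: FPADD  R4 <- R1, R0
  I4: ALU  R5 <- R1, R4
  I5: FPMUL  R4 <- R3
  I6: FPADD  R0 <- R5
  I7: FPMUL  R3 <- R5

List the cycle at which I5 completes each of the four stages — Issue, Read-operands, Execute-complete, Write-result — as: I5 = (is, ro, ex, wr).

I5 = (19, 20, 25, 26)

I1 -> (1, 2, 5, 6)
I2 -> (7, 8, 11, 12)  // struct: FPADD busy until I1 writes@6
I3 -> (13, 14, 17, 18)  // struct: FPADD busy until I2 writes@12
I4 -> (14, 19, 20, 21)  // RAW R4: wait I3 write@18
I5 -> (19, 20, 25, 26)  // WAW R4: wait I3 write@18
I6 -> (20, 22, 25, 26)  // RAW R5: wait I4 write@21
I7 -> (27, 28, 33, 34)  // struct: FPMUL busy until I5 writes@26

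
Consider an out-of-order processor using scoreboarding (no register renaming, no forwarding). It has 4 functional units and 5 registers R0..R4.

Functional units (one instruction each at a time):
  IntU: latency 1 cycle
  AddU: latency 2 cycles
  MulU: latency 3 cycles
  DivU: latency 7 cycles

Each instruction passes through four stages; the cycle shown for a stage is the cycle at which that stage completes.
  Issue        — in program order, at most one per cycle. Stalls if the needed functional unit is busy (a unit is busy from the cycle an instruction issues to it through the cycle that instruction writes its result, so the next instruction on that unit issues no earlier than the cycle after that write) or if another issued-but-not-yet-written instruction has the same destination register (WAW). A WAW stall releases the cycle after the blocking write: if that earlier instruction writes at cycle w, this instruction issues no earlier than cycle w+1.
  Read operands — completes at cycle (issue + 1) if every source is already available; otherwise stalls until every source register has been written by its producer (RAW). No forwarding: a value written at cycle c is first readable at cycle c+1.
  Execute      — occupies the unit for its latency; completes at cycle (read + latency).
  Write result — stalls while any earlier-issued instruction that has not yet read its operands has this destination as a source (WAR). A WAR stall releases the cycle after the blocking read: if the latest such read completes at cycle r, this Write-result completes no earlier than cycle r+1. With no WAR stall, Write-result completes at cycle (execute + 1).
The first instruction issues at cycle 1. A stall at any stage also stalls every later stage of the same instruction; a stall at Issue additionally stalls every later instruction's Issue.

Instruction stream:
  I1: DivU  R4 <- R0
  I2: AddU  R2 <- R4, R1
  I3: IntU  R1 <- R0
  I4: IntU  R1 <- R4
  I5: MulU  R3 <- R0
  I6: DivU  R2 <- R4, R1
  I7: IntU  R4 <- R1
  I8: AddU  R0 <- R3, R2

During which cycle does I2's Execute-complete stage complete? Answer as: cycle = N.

1) issue 1, read 2, done 9, write 10
2) issue 2, read 11, done 13, write 14  <RAW R4: wait I1 write@10>
3) issue 3, read 4, done 5, write 12  <WAR R1: wait I2 read@11>
4) issue 13, read 14, done 15, write 16  <struct: IntU busy until I3 writes@12>
5) issue 14, read 15, done 18, write 19
6) issue 15, read 17, done 24, write 25  <RAW R1: wait I4 write@16>
7) issue 17, read 18, done 19, write 20  <struct: IntU busy until I4 writes@16>
8) issue 18, read 26, done 28, write 29  <RAW R2: wait I6 write@25>

cycle = 13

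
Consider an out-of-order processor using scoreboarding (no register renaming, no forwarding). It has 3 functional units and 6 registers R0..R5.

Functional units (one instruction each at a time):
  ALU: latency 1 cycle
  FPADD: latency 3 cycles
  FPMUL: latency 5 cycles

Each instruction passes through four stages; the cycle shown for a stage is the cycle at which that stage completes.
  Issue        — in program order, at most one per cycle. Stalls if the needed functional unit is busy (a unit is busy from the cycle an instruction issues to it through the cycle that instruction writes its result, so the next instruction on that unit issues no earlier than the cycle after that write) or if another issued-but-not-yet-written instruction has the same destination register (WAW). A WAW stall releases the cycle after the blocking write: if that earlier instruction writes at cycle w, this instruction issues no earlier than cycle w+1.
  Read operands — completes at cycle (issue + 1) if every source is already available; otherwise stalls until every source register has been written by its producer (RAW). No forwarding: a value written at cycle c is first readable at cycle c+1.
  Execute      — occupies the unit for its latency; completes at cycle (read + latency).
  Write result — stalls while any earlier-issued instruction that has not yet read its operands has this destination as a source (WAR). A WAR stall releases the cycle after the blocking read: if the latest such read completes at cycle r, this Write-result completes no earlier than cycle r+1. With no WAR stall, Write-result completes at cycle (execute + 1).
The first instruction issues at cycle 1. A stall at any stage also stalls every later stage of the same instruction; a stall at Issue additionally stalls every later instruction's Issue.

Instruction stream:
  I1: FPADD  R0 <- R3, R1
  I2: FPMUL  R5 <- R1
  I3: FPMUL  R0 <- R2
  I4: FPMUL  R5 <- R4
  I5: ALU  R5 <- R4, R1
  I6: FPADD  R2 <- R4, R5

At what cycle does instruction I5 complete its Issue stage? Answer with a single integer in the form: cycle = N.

cycle = 26

t=1  I1 dispatched to FPADD
t=2  I1 operands ready, I2 dispatched to FPMUL
t=3  I2 operands ready
t=5  I1 complete
t=6  R0←I1
t=8  I2 complete
t=9  R5←I2
t=10  I3 dispatched to FPMUL
t=11  I3 operands ready
t=16  I3 complete
t=17  R0←I3
t=18  I4 dispatched to FPMUL
t=19  I4 operands ready
t=24  I4 complete
t=25  R5←I4
t=26  I5 dispatched to ALU
t=27  I5 operands ready, I6 dispatched to FPADD
t=28  I5 complete
t=29  R5←I5
t=30  I6 operands ready
t=33  I6 complete
t=34  R2←I6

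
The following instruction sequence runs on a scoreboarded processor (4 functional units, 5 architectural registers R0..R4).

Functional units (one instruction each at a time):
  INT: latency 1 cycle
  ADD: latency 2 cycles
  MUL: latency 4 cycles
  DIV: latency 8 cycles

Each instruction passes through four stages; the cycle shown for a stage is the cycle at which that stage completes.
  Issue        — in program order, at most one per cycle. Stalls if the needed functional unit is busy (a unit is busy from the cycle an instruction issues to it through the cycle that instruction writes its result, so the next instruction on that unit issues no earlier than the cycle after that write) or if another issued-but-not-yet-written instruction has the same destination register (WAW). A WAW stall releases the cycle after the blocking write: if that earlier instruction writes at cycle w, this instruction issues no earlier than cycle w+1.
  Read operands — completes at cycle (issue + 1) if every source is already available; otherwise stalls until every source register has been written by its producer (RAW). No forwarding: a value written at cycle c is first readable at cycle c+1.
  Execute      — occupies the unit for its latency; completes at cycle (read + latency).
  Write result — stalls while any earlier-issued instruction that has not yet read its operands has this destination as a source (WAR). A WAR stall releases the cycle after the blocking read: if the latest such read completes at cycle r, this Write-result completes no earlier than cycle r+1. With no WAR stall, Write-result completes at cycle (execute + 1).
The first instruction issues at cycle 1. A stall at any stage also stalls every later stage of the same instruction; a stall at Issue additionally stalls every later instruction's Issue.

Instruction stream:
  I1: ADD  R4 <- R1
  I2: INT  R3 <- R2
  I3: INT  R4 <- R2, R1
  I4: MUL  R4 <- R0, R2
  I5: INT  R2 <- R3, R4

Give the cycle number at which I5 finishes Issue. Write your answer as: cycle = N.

[1] I1 issues→ADD
[2] I1 reads; I2 issues→INT
[3] I2 reads
[4] I1 exec-done; I2 exec-done
[5] I1 writes R4; I2 writes R3
[6] I3 issues→INT
[7] I3 reads
[8] I3 exec-done
[9] I3 writes R4
[10] I4 issues→MUL
[11] I4 reads; I5 issues→INT
[15] I4 exec-done
[16] I4 writes R4
[17] I5 reads
[18] I5 exec-done
[19] I5 writes R2

cycle = 11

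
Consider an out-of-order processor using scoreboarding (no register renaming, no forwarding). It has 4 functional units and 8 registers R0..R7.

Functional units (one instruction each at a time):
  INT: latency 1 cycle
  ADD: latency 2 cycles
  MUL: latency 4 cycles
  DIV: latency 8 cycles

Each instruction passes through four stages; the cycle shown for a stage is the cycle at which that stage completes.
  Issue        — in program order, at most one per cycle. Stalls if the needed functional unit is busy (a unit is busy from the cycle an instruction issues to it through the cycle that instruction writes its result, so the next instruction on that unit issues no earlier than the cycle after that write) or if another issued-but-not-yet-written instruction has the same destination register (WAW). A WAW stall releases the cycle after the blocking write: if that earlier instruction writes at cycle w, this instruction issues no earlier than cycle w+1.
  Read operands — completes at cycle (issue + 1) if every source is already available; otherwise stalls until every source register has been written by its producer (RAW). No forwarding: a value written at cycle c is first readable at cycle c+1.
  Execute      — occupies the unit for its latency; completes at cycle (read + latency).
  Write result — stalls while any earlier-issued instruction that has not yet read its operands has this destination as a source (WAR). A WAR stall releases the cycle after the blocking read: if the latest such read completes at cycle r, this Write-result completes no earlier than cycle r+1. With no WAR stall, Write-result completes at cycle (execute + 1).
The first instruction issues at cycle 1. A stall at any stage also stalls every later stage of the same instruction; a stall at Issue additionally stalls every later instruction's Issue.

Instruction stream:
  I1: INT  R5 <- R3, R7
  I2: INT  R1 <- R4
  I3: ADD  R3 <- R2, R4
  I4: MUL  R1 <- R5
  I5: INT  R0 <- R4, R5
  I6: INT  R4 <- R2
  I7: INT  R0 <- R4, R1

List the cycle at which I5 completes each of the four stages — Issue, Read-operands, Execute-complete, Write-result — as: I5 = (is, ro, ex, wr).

[I1] 1/2/3/4
[I2] 5/6/7/8  (struct: INT busy until I1 writes@4)
[I3] 6/7/9/10
[I4] 9/10/14/15  (WAW R1: wait I2 write@8)
[I5] 10/11/12/13
[I6] 14/15/16/17  (struct: INT busy until I5 writes@13)
[I7] 18/19/20/21  (struct: INT busy until I6 writes@17)

I5 = (10, 11, 12, 13)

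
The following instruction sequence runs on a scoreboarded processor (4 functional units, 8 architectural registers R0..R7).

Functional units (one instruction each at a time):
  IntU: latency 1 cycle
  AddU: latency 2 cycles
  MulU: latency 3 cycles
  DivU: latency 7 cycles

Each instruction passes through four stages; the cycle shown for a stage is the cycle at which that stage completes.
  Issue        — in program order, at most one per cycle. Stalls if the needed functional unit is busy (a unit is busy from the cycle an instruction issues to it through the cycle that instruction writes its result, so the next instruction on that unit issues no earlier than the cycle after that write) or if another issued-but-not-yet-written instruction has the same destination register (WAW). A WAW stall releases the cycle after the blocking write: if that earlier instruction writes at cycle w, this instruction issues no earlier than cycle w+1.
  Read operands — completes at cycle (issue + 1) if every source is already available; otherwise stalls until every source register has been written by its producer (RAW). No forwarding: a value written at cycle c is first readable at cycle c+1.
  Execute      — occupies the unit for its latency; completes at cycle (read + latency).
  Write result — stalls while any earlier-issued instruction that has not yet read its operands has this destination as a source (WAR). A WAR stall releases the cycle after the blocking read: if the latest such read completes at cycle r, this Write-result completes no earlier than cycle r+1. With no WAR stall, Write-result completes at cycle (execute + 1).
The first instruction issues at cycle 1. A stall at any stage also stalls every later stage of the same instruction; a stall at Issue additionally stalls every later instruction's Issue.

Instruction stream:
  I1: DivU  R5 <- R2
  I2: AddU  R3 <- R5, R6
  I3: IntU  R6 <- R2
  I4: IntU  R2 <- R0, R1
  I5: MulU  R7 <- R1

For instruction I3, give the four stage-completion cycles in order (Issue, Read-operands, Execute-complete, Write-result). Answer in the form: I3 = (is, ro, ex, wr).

c1: I1 dispatched to DivU
c2: I1 operands ready; I2 dispatched to AddU
c3: I3 dispatched to IntU
c4: I3 operands ready
c5: I3 complete
c9: I1 complete
c10: R5←I1
c11: I2 operands ready
c12: R6←I3
c13: I2 complete; I4 dispatched to IntU
c14: R3←I2; I4 operands ready; I5 dispatched to MulU
c15: I4 complete; I5 operands ready
c16: R2←I4
c18: I5 complete
c19: R7←I5

I3 = (3, 4, 5, 12)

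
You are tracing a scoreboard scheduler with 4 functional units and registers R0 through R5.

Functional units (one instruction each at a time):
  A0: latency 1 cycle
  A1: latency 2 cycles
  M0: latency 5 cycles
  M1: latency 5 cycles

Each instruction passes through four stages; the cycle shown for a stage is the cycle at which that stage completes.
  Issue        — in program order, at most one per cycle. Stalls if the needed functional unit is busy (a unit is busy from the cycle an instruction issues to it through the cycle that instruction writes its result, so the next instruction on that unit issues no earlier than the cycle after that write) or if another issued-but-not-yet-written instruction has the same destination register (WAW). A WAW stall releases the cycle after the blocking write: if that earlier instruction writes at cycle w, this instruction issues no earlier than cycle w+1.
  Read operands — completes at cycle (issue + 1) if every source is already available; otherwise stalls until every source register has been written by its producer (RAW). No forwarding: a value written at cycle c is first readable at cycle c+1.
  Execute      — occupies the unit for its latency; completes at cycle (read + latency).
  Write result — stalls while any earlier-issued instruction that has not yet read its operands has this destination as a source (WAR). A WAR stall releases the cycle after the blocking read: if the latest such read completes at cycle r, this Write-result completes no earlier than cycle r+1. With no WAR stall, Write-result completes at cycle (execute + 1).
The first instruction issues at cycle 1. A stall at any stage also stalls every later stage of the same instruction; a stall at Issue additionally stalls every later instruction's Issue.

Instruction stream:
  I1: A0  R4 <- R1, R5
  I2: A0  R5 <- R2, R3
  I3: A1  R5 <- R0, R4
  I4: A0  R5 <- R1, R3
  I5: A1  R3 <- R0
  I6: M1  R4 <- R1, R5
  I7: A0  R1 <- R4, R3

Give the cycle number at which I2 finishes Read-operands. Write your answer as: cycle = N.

cycle 1: I1 dispatched to A0
cycle 2: I1 operands ready
cycle 3: I1 complete
cycle 4: R4←I1
cycle 5: I2 dispatched to A0
cycle 6: I2 operands ready
cycle 7: I2 complete
cycle 8: R5←I2
cycle 9: I3 dispatched to A1
cycle 10: I3 operands ready
cycle 12: I3 complete
cycle 13: R5←I3
cycle 14: I4 dispatched to A0
cycle 15: I4 operands ready, I5 dispatched to A1
cycle 16: I4 complete, I5 operands ready, I6 dispatched to M1
cycle 17: R5←I4
cycle 18: I5 complete, I6 operands ready, I7 dispatched to A0
cycle 19: R3←I5
cycle 23: I6 complete
cycle 24: R4←I6
cycle 25: I7 operands ready
cycle 26: I7 complete
cycle 27: R1←I7

cycle = 6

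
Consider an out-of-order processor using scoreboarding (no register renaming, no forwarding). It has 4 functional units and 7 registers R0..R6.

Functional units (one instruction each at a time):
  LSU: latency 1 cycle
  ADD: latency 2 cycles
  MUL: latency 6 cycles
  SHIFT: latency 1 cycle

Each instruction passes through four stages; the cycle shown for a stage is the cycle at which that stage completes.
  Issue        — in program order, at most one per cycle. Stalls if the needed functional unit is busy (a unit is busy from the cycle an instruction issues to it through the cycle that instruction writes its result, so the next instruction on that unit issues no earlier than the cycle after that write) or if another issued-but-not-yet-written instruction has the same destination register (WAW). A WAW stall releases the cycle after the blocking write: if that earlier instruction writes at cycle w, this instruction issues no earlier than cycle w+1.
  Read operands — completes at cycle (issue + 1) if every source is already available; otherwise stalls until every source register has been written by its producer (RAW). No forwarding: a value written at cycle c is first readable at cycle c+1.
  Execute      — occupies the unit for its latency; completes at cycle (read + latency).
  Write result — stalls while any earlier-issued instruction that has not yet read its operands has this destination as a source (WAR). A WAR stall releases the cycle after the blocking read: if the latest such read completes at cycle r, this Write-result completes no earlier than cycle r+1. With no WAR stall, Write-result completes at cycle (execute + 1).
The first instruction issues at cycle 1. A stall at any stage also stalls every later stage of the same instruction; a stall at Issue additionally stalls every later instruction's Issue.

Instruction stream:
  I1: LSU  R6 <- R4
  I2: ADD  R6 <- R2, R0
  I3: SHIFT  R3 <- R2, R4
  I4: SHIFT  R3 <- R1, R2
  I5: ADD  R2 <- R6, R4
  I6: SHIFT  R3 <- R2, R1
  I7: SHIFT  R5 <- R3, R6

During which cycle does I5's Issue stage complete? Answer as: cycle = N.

cycle = 11

t=1  I1 issues→LSU
t=2  I1 reads
t=3  I1 exec-done
t=4  I1 writes R6
t=5  I2 issues→ADD
t=6  I2 reads · I3 issues→SHIFT
t=7  I3 reads
t=8  I2 exec-done · I3 exec-done
t=9  I2 writes R6 · I3 writes R3
t=10  I4 issues→SHIFT
t=11  I4 reads · I5 issues→ADD
t=12  I4 exec-done · I5 reads
t=13  I4 writes R3
t=14  I5 exec-done · I6 issues→SHIFT
t=15  I5 writes R2
t=16  I6 reads
t=17  I6 exec-done
t=18  I6 writes R3
t=19  I7 issues→SHIFT
t=20  I7 reads
t=21  I7 exec-done
t=22  I7 writes R5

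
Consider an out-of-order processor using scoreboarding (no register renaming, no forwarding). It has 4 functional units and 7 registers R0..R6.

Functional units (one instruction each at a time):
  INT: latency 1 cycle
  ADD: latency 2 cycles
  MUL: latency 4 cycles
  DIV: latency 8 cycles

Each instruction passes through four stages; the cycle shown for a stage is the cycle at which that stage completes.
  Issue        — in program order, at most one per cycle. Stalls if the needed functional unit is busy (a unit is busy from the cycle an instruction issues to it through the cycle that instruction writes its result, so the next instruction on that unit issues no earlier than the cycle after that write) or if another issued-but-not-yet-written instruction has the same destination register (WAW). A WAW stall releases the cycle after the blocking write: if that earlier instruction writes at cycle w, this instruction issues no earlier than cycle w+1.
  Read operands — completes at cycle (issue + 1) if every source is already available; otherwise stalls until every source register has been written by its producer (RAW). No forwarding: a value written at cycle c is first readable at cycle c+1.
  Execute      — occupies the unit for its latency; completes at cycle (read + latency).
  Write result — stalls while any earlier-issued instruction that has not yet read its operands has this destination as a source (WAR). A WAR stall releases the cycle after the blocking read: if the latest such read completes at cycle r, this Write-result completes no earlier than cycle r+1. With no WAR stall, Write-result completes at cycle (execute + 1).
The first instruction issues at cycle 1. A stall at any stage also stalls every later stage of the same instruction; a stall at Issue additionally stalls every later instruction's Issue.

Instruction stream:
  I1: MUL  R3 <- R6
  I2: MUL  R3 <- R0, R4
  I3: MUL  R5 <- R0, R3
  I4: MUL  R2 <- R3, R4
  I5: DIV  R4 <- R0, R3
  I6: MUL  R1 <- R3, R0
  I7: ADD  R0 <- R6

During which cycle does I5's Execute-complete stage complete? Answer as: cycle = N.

cycle = 32

I1 -> (1, 2, 6, 7)
I2 -> (8, 9, 13, 14)  // struct: MUL busy until I1 writes@7
I3 -> (15, 16, 20, 21)  // struct: MUL busy until I2 writes@14
I4 -> (22, 23, 27, 28)  // struct: MUL busy until I3 writes@21
I5 -> (23, 24, 32, 33)
I6 -> (29, 30, 34, 35)  // struct: MUL busy until I4 writes@28
I7 -> (30, 31, 33, 34)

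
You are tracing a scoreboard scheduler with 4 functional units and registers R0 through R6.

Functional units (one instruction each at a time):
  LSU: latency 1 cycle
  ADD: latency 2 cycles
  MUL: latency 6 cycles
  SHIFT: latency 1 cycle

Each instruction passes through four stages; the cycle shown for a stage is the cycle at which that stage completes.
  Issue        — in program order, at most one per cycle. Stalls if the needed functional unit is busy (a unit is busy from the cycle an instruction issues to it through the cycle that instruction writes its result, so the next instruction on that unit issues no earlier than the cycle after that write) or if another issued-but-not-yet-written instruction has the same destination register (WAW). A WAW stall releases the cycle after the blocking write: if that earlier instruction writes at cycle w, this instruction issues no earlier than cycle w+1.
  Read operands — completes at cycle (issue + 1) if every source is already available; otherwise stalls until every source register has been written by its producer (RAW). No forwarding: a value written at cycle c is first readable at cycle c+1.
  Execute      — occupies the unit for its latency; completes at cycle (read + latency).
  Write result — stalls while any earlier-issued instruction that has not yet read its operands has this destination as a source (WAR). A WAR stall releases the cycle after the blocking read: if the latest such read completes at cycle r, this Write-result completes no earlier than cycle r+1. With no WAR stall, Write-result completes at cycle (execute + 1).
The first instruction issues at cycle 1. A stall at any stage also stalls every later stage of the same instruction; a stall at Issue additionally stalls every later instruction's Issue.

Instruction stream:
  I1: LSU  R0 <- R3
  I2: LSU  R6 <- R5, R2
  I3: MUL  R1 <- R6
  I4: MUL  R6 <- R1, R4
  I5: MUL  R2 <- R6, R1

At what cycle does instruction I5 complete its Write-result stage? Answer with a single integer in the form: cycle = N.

cycle = 34

cycle 1: I1 issues→LSU
cycle 2: I1 reads
cycle 3: I1 exec-done
cycle 4: I1 writes R0
cycle 5: I2 issues→LSU
cycle 6: I2 reads · I3 issues→MUL
cycle 7: I2 exec-done
cycle 8: I2 writes R6
cycle 9: I3 reads
cycle 15: I3 exec-done
cycle 16: I3 writes R1
cycle 17: I4 issues→MUL
cycle 18: I4 reads
cycle 24: I4 exec-done
cycle 25: I4 writes R6
cycle 26: I5 issues→MUL
cycle 27: I5 reads
cycle 33: I5 exec-done
cycle 34: I5 writes R2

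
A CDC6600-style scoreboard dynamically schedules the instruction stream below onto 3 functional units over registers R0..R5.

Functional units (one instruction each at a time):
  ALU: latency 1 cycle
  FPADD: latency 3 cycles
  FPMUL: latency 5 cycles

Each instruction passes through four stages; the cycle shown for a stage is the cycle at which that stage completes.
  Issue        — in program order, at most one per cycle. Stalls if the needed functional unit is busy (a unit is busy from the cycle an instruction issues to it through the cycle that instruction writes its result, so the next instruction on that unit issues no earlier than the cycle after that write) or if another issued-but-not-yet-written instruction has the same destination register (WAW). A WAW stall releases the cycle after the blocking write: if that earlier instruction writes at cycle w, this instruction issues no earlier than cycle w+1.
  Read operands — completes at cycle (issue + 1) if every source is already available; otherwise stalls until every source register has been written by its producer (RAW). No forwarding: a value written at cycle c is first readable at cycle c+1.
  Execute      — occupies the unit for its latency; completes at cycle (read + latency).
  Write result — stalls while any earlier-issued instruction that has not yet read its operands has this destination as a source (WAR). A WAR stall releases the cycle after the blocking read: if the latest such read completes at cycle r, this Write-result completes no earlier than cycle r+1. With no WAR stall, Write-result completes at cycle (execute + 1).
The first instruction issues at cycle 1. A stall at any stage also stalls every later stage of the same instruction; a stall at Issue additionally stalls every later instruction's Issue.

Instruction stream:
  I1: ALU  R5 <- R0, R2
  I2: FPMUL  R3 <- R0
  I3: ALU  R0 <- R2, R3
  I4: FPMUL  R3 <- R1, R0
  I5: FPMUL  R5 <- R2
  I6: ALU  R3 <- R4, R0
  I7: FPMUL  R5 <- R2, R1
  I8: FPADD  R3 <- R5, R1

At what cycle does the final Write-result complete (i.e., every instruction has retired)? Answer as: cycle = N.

cycle = 40

[1] issue I1 (ALU)
[2] I1 read-ops | issue I2 (FPMUL)
[3] I1 finished on ALU | I2 read-ops
[4] I1→R5
[5] issue I3 (ALU)
[8] I2 finished on FPMUL
[9] I2→R3
[10] I3 read-ops | issue I4 (FPMUL)
[11] I3 finished on ALU
[12] I3→R0
[13] I4 read-ops
[18] I4 finished on FPMUL
[19] I4→R3
[20] issue I5 (FPMUL)
[21] I5 read-ops | issue I6 (ALU)
[22] I6 read-ops
[23] I6 finished on ALU
[24] I6→R3
[26] I5 finished on FPMUL
[27] I5→R5
[28] issue I7 (FPMUL)
[29] I7 read-ops | issue I8 (FPADD)
[34] I7 finished on FPMUL
[35] I7→R5
[36] I8 read-ops
[39] I8 finished on FPADD
[40] I8→R3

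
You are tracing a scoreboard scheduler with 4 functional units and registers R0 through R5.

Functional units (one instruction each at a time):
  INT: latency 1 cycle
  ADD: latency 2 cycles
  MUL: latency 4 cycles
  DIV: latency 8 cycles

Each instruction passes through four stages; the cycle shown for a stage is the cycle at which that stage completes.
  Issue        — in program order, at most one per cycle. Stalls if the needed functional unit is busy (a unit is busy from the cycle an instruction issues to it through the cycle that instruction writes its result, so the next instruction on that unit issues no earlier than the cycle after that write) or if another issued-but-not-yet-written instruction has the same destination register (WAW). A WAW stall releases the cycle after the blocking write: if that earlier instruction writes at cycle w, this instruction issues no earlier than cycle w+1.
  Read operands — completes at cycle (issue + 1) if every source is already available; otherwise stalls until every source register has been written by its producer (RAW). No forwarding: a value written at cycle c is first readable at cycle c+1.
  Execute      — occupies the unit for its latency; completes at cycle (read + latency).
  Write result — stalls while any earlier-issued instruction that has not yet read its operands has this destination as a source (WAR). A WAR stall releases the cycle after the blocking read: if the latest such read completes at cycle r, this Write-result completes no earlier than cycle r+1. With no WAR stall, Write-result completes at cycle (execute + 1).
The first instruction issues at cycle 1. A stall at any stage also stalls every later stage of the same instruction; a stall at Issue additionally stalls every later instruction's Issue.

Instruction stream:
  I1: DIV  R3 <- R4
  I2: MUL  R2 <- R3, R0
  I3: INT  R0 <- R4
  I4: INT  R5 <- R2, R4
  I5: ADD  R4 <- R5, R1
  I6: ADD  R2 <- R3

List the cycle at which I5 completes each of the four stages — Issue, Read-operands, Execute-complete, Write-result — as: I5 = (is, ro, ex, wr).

I1  is:1  ro:2  ex:10  wr:11
I2  is:2  ro:12  ex:16  wr:17  — RAW R3: wait I1 write@11
I3  is:3  ro:4  ex:5  wr:13  — WAR R0: wait I2 read@12
I4  is:14  ro:18  ex:19  wr:20  — struct: INT busy until I3 writes@13, RAW R2: wait I2 write@17
I5  is:15  ro:21  ex:23  wr:24  — RAW R5: wait I4 write@20
I6  is:25  ro:26  ex:28  wr:29  — struct: ADD busy until I5 writes@24

I5 = (15, 21, 23, 24)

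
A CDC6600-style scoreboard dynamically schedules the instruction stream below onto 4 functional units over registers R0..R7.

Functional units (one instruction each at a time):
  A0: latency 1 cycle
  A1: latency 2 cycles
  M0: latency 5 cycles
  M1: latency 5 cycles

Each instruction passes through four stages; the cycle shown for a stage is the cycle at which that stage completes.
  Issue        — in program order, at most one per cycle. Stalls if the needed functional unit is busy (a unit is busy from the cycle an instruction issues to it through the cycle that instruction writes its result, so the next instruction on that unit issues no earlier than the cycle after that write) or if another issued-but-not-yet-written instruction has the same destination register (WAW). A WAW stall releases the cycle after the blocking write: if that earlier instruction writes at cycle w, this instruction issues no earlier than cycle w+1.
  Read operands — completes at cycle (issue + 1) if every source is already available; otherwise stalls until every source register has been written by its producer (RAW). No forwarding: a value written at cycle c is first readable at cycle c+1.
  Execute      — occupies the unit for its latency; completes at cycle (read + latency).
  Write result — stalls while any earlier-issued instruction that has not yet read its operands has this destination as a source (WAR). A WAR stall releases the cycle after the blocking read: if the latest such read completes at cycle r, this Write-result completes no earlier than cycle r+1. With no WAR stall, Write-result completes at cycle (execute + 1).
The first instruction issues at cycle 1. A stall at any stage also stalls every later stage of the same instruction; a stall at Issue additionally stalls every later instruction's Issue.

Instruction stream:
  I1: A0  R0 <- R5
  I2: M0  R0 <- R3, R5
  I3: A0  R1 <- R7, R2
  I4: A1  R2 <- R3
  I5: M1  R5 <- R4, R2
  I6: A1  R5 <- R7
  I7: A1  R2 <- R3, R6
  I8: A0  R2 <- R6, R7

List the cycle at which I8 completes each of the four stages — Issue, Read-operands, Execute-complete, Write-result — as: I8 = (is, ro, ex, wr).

I8 = (29, 30, 31, 32)

1) issue 1, read 2, done 3, write 4
2) issue 5, read 6, done 11, write 12  <WAW R0: wait I1 write@4>
3) issue 6, read 7, done 8, write 9
4) issue 7, read 8, done 10, write 11
5) issue 8, read 12, done 17, write 18  <RAW R2: wait I4 write@11>
6) issue 19, read 20, done 22, write 23  <WAW R5: wait I5 write@18>
7) issue 24, read 25, done 27, write 28  <struct: A1 busy until I6 writes@23>
8) issue 29, read 30, done 31, write 32  <WAW R2: wait I7 write@28>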